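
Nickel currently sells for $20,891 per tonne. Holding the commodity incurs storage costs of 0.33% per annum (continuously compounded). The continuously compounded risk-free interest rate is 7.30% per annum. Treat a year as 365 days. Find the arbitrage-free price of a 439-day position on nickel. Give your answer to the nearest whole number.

$22,899 per tonne

Net carry = r + u − y = 0.0730 + 0.0033 − 0.0000 = 0.0763
F = S·e^((r+u−y)T) = 20891 · e^(0.0763 × 439/365) = 20891 · e^0.091769
= 20891 × 1.096112 = $22,899 per tonne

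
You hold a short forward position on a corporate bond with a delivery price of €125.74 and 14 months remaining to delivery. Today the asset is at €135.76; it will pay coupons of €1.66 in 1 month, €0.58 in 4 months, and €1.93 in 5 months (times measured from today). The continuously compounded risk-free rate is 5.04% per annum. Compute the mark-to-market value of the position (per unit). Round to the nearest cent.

-€13.09

PV(remaining coupons) I = 1.66·e^(−0.0504·1/12) + 0.58·e^(−0.0504·4/12) + 1.93·e^(−0.0504·5/12) = 4.1133
Current forward F = (S − I)·e^(rT) = (135.76 − 4.1133)·e^(0.0504·14/12) = 131.6467 × 1.060563 = 139.6196
Value (long) = (F − K)·e^(−rT) = (139.6196 − 125.74) × 0.942895 = 13.0870
Short position value = −(long value) = -€13.09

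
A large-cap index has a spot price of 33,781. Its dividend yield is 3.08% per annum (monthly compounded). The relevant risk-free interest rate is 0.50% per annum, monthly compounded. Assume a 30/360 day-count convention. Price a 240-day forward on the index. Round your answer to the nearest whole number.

F = S · (1+r/12)^(12T) / (1+q/12)^(12T)
= 33781 × 1.003338 / 1.020719 = 33781 × 0.982972
F = 33,206

33,206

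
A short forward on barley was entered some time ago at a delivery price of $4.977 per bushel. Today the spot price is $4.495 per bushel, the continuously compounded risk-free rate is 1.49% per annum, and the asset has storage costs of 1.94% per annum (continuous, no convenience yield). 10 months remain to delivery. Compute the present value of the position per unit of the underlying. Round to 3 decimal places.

$0.347 per bushel

Current fair forward for the remaining 10 months: F = S·e^((r + u)·T), (r + u) = 0.0149 + 0.0194 = 0.0343
F = 4.495 · e^(0.0343 × 10/12) = 4.495 × 1.028996 = 4.6253
Value of long forward = (F − K)·e^(−rT) = (4.6253 − 4.977) · e^(−0.0149·10/12)
= -0.3517 × 0.987660 = -0.347
Short position value = −(long value) = $0.347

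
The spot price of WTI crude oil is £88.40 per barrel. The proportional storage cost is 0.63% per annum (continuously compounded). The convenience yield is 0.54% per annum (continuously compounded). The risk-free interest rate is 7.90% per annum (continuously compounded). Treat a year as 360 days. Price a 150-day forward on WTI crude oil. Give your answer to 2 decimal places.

£91.39 per barrel

Net carry = r + u − y = 0.0790 + 0.0063 − 0.0054 = 0.0799
F = S·e^((r+u−y)T) = 88.40 · e^(0.0799 × 150/360) = 88.40 · e^0.033292
= 88.40 × 1.033852 = £91.39 per barrel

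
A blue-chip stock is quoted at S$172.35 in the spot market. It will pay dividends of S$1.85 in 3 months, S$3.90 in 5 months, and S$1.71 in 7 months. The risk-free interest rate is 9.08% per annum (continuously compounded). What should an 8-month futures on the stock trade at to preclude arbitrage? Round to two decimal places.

S$175.47

PV(dividends) I = 1.85·e^(−0.0908·3/12) + 3.90·e^(−0.0908·5/12) + 1.71·e^(−0.0908·7/12)
I = 1.8085 + 3.7552 + 1.6218 = 7.1855
F = (S − I)·e^(rT) = (172.35 − 7.1855) · e^(0.0908·8/12)
= 165.1645 · e^0.060533 = 165.1645 × 1.062403 = S$175.47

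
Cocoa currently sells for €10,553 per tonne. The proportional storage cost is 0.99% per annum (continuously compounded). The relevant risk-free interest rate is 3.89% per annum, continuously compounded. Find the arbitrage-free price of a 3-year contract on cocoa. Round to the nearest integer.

€12,217 per tonne

Net carry = r + u − y = 0.0389 + 0.0099 − 0.0000 = 0.0488
F = S·e^((r+u−y)T) = 10553 · e^(0.0488 × 3) = 10553 · e^0.146400
= 10553 × 1.157659 = €12,217 per tonne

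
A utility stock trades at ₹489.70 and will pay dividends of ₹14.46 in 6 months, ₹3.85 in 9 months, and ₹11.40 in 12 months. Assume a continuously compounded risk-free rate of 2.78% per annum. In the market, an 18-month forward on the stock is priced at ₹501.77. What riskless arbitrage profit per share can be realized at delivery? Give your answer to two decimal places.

₹21.58 per share

PV(dividends) I = 14.46·e^(−0.0278·6/12) + 3.85·e^(−0.0278·9/12) + 11.40·e^(−0.0278·12/12) = 29.1184
Fair forward F* = (S − I)·e^(rT) = (489.70 − 29.1184)·e^0.041700 = 460.5816 × 1.042582 = 480.1941
Market ₹501.77 > fair 480.1941: forward overpriced → cash-and-carry (borrow at r, buy the stock and collect the dividends, short the forward).
Profit at T = |F_mkt − F*| = |501.77 − 480.1941| = ₹21.58 per share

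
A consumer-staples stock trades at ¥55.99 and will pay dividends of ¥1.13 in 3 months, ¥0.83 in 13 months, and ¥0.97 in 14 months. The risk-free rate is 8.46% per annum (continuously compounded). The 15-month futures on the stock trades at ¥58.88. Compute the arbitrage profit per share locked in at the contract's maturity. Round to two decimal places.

¥0.31 per share

PV(dividends) I = 1.13·e^(−0.0846·3/12) + 0.83·e^(−0.0846·13/12) + 0.97·e^(−0.0846·14/12) = 2.7425
Fair futures F* = (S − I)·e^(rT) = (55.99 − 2.7425)·e^0.105750 = 53.2475 × 1.111544 = 59.1869
Market ¥58.88 < fair 59.1869: forward underpriced → reverse cash-and-carry (short the stock, invest proceeds at r, pay the dividends, go long the forward).
Profit at T = |F_mkt − F*| = |58.88 − 59.1869| = ¥0.31 per share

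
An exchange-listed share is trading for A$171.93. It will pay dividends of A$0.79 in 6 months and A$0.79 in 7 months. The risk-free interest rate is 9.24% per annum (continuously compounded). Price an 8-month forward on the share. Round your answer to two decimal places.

A$181.26

PV(dividends) I = 0.79·e^(−0.0924·6/12) + 0.79·e^(−0.0924·7/12)
I = 0.7543 + 0.7485 = 1.5028
F = (S − I)·e^(rT) = (171.93 − 1.5028) · e^(0.0924·8/12)
= 170.4272 · e^0.061600 = 170.4272 × 1.063537 = A$181.26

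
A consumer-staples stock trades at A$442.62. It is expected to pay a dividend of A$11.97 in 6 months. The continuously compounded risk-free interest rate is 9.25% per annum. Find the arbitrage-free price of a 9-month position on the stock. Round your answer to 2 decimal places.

PV(dividends) I = 11.97·e^(−0.0925·6/12)
I = 11.4290
F = (S − I)·e^(rT) = (442.62 − 11.4290) · e^(0.0925·9/12)
= 431.1910 · e^0.069375 = 431.1910 × 1.071838 = A$462.17

A$462.17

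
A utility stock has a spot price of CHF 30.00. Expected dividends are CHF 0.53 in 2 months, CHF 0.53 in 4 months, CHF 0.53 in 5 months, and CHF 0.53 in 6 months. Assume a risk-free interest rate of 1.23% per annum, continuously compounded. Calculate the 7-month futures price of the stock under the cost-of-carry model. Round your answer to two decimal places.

CHF 28.09

PV(dividends) I = 0.53·e^(−0.0123·2/12) + 0.53·e^(−0.0123·4/12) + 0.53·e^(−0.0123·5/12) + 0.53·e^(−0.0123·6/12)
I = 0.5289 + 0.5278 + 0.5273 + 0.5268 = 2.1108
F = (S − I)·e^(rT) = (30.00 − 2.1108) · e^(0.0123·7/12)
= 27.8892 · e^0.007175 = 27.8892 × 1.007201 = CHF 28.09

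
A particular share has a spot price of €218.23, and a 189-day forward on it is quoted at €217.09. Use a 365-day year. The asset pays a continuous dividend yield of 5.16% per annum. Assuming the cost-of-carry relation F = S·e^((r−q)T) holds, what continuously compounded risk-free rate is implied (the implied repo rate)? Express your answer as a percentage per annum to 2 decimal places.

4.15%

From F = S·e^((r−q)T): (r − q) = ln(F/S)/T
ln(217.09/218.23) = ln(0.994776) = -0.005238
(r − q) = -0.005238 / (189/365) = -0.010116
r = ln(F/S)/T + q = -0.010116 + 0.0516 = 0.041484
r = 4.15%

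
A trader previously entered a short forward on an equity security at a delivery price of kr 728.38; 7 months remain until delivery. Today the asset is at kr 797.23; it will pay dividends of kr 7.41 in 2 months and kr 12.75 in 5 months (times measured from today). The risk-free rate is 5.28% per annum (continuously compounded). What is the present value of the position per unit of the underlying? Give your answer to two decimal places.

PV(remaining dividends) I = 7.41·e^(−0.0528·2/12) + 12.75·e^(−0.0528·5/12) = 19.8176
Current forward F = (S − I)·e^(rT) = (797.23 − 19.8176)·e^(0.0528·7/12) = 777.4124 × 1.031279 = 801.7291
Value (long) = (F − K)·e^(−rT) = (801.7291 − 728.38) × 0.969669 = 71.1243
Short position value = −(long value) = -kr 71.12

-kr 71.12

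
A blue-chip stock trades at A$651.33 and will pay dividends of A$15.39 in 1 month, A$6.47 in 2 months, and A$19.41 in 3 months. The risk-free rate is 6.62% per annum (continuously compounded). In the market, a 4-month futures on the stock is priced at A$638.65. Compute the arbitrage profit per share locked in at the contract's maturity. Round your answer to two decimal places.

PV(dividends) I = 15.39·e^(−0.0662·1/12) + 6.47·e^(−0.0662·2/12) + 19.41·e^(−0.0662·3/12) = 40.7957
Fair futures F* = (S − I)·e^(rT) = (651.33 − 40.7957)·e^0.022067 = 610.5343 × 1.022312 = 624.1565
Market A$638.65 > fair 624.1565: forward overpriced → cash-and-carry (borrow at r, buy the stock and collect the dividends, short the forward).
Profit at T = |F_mkt − F*| = |638.65 − 624.1565| = A$14.49 per share

A$14.49 per share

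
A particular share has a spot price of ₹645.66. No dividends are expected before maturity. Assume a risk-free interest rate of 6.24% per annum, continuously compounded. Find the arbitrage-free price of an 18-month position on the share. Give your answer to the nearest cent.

₹709.01

F = S·e^(rT) = 645.66 · e^(0.0624 × 18/12)
= 645.66 · e^0.093600 = 645.66 × 1.098120
F = ₹709.01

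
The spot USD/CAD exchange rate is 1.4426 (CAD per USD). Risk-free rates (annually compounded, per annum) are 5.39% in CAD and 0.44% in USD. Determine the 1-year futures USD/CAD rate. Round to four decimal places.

By covered interest parity, F = S · (1+r_CAD)^T / (1+r_USD)^T
= 1.4426 × 1.053900 / 1.004400 = 1.4426 × 1.049283
F = 1.5137 CAD per USD

1.5137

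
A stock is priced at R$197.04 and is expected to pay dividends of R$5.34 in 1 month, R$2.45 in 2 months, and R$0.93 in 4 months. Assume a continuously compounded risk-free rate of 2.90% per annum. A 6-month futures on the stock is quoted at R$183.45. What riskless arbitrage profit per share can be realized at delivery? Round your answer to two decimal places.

PV(dividends) I = 5.34·e^(−0.0290·1/12) + 2.45·e^(−0.0290·2/12) + 0.93·e^(−0.0290·4/12) = 8.6864
Fair futures F* = (S − I)·e^(rT) = (197.04 − 8.6864)·e^0.014500 = 188.3536 × 1.014606 = 191.1047
Market R$183.45 < fair 191.1047: forward underpriced → reverse cash-and-carry (short the stock, invest proceeds at r, pay the dividends, go long the forward).
Profit at T = |F_mkt − F*| = |183.45 − 191.1047| = R$7.65 per share

R$7.65 per share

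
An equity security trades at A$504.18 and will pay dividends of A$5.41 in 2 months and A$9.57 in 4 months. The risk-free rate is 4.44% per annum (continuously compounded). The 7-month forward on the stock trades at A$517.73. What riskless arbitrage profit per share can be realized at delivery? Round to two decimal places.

PV(dividends) I = 5.41·e^(−0.0444·2/12) + 9.57·e^(−0.0444·4/12) = 14.7995
Fair forward F* = (S − I)·e^(rT) = (504.18 − 14.7995)·e^0.025900 = 489.3805 × 1.026238 = 502.2209
Market A$517.73 > fair 502.2209: forward overpriced → cash-and-carry (borrow at r, buy the stock and collect the dividends, short the forward).
Profit at T = |F_mkt − F*| = |517.73 − 502.2209| = A$15.51 per share

A$15.51 per share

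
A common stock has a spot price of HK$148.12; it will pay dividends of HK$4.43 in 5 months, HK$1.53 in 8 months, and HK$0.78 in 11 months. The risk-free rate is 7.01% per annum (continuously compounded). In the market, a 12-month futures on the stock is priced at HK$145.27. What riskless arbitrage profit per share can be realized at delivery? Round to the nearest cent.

HK$6.64 per share

PV(dividends) I = 4.43·e^(−0.0701·5/12) + 1.53·e^(−0.0701·8/12) + 0.78·e^(−0.0701·11/12) = 6.4941
Fair futures F* = (S − I)·e^(rT) = (148.12 − 6.4941)·e^0.070100 = 141.6259 × 1.072615 = 151.9101
Market HK$145.27 < fair 151.9101: forward underpriced → reverse cash-and-carry (short the stock, invest proceeds at r, pay the dividends, go long the forward).
Profit at T = |F_mkt − F*| = |145.27 − 151.9101| = HK$6.64 per share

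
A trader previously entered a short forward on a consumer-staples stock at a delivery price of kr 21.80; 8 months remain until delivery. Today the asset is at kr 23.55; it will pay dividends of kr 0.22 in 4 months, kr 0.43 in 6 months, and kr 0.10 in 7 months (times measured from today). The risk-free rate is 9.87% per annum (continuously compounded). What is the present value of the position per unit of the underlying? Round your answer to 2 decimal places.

PV(remaining dividends) I = 0.22·e^(−0.0987·4/12) + 0.43·e^(−0.0987·6/12) + 0.10·e^(−0.0987·7/12) = 0.7166
Current forward F = (S − I)·e^(rT) = (23.55 − 0.7166)·e^(0.0987·8/12) = 22.8334 × 1.068013 = 24.3864
Value (long) = (F − K)·e^(−rT) = (24.3864 − 21.80) × 0.936318 = 2.4217
Short position value = −(long value) = -kr 2.42

-kr 2.42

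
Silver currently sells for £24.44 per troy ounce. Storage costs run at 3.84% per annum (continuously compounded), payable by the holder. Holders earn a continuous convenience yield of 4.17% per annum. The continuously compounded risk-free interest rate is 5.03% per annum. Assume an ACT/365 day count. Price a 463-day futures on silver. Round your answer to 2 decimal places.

Net carry = r + u − y = 0.0503 + 0.0384 − 0.0417 = 0.0470
F = S·e^((r+u−y)T) = 24.44 · e^(0.0470 × 463/365) = 24.44 · e^0.059619
= 24.44 × 1.061432 = £25.94 per troy ounce

£25.94 per troy ounce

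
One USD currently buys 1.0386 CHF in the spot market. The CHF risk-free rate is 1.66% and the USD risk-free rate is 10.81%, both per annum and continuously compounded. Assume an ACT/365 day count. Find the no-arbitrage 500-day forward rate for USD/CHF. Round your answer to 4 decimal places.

0.9162

F = S·e^((r_CHF − r_USD)T) = 1.0386 · e^((0.0166 − 0.1081) × 500/365)
= 1.0386 · e^-0.125342 = 1.0386 × 0.882195
F = 0.9162 CHF per USD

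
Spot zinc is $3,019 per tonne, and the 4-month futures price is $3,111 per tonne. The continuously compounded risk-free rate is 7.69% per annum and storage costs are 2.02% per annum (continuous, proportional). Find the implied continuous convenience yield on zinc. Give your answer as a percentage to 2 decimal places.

0.70%

F = S·e^((r+u−y)T) ⇒ (r+u−y) = ln(F/S)/T
ln(3111/3019) = 0.030019; /T ⇒ 0.090057
y = r + u − ln(F/S)/T = 0.0769 + 0.0202 − 0.090057 = 0.007043
y = 0.70%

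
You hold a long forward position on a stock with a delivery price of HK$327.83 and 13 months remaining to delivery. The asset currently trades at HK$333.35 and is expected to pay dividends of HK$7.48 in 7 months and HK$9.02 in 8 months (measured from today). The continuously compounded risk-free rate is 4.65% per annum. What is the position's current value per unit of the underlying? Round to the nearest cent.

PV(remaining dividends) I = 7.48·e^(−0.0465·7/12) + 9.02·e^(−0.0465·8/12) = 16.0245
Current forward F = (S − I)·e^(rT) = (333.35 − 16.0245)·e^(0.0465·13/12) = 317.3255 × 1.051665 = 333.7201
Value (long) = (F − K)·e^(−rT) = (333.7201 − 327.83) × 0.950873 = 5.6007
Value = HK$5.60

HK$5.60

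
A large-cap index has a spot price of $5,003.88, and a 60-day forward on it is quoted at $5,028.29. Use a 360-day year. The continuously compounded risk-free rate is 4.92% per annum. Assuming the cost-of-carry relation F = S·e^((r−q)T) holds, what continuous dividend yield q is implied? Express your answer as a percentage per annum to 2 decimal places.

2.00%

From F = S·e^((r−q)T): (r − q) = ln(F/S)/T
ln(5028.29/5003.88) = ln(1.004878) = 0.004866
(r − q) = 0.004866 / (60/360) = 0.029196
q = r − ln(F/S)/T = 0.0492 − 0.029196 = 0.020004
q = 2.00%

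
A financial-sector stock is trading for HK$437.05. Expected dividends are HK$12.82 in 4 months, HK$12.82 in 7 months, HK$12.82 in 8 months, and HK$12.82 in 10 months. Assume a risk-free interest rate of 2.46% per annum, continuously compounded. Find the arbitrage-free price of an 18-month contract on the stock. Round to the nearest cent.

PV(dividends) I = 12.82·e^(−0.0246·4/12) + 12.82·e^(−0.0246·7/12) + 12.82·e^(−0.0246·8/12) + 12.82·e^(−0.0246·10/12)
I = 12.7153 + 12.6373 + 12.6115 + 12.5599 = 50.5240
F = (S − I)·e^(rT) = (437.05 − 50.5240) · e^(0.0246·18/12)
= 386.5260 · e^0.036900 = 386.5260 × 1.037589 = HK$401.06

HK$401.06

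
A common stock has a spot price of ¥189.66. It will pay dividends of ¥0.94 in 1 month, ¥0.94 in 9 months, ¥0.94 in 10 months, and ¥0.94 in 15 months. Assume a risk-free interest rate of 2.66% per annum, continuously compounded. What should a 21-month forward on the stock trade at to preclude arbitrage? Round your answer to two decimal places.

¥194.83

PV(dividends) I = 0.94·e^(−0.0266·1/12) + 0.94·e^(−0.0266·9/12) + 0.94·e^(−0.0266·10/12) + 0.94·e^(−0.0266·15/12)
I = 0.9379 + 0.9214 + 0.9194 + 0.9093 = 3.6880
F = (S − I)·e^(rT) = (189.66 − 3.6880) · e^(0.0266·21/12)
= 185.9720 · e^0.046550 = 185.9720 × 1.047650 = ¥194.83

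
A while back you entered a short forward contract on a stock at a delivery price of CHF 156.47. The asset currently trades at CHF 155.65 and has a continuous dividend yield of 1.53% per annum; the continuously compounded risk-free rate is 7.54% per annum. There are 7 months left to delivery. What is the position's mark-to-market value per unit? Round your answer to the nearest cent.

-CHF 4.53

Current fair forward for the remaining 7 months: F = S·e^((r − q)·T), (r − q) = 0.0754 − 0.0153 = 0.0601
F = 155.65 · e^(0.0601 × 7/12) = 155.65 × 1.035680 = 161.2036
Value of long forward = (F − K)·e^(−rT) = (161.2036 − 156.47) · e^(−0.0754·7/12)
= 4.7336 × 0.956970 = 4.53
Short position value = −(long value) = -CHF 4.53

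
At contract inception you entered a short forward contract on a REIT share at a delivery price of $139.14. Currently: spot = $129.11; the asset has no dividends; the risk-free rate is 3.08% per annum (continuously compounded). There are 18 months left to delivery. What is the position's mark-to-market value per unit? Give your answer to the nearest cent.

$3.75

Current fair forward for the remaining 18 months: F = S·e^(r·T), r = 0.0308
F = 129.11 · e^(0.0308 × 18/12) = 129.11 × 1.047284 = 135.2148
Value of long forward = (F − K)·e^(−rT) = (135.2148 − 139.14) · e^(−0.0308·18/12)
= -3.9252 × 0.954851 = -3.75
Short position value = −(long value) = $3.75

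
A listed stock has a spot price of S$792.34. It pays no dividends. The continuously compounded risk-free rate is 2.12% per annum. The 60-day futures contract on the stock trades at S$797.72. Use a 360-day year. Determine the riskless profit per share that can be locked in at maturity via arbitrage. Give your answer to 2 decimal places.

S$2.58 per share

Fair futures: F* = S·e^(carry·T), with carry = r = 0.0212
F* = 792.34 · e^(0.0212 × 60/360) = 792.34 · e^0.003533 = 792.34 × 1.003539 = S$795.1441
Market S$797.72 > fair S$795.1441: forward overpriced → cash-and-carry (buy spot, short the forward).
At maturity, profit = |F_mkt − F*| = |797.72 − 795.1441| = S$2.58 per share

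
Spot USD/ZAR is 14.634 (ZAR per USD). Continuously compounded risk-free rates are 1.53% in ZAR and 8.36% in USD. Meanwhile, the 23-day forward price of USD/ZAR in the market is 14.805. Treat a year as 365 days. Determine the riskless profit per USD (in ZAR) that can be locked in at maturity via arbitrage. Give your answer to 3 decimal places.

0.234 per USD (in ZAR)

Fair forward: F* = S·e^(carry·T), with carry = (r_ZAR − r_USD) = 0.0153 − 0.0836 = -0.0683
F* = 14.634 · e^(-0.0683 × 23/365) = 14.634 · e^-0.004304 = 14.634 × 0.995705 = 14.5711
Market 14.805 > fair 14.5711: forward overpriced → cash-and-carry (buy spot, short the forward).
At maturity, profit = |F_mkt − F*| = |14.805 − 14.5711| = 0.234 per USD (in ZAR)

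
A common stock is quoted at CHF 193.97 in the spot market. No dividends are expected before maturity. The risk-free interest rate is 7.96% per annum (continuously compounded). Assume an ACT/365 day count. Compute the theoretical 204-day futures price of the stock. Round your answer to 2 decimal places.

F = S·e^(rT) = 193.97 · e^(0.0796 × 204/365)
= 193.97 · e^0.044489 = 193.97 × 1.045493
F = CHF 202.79

CHF 202.79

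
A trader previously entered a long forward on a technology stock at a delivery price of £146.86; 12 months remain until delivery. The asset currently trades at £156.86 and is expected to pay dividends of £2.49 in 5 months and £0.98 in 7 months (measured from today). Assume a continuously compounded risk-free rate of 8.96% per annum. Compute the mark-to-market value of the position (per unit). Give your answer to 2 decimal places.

£19.26

PV(remaining dividends) I = 2.49·e^(−0.0896·5/12) + 0.98·e^(−0.0896·7/12) = 3.3288
Current forward F = (S − I)·e^(rT) = (156.86 − 3.3288)·e^(0.0896·12/12) = 153.5312 × 1.093737 = 167.9228
Value (long) = (F − K)·e^(−rT) = (167.9228 − 146.86) × 0.914297 = 19.2577
Value = £19.26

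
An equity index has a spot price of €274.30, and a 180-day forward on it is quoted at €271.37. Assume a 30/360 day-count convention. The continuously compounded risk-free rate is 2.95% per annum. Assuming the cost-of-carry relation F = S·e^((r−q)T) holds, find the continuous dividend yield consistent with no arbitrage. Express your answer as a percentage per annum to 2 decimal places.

From F = S·e^((r−q)T): (r − q) = ln(F/S)/T
ln(271.37/274.30) = ln(0.989318) = -0.010739
(r − q) = -0.010739 / (180/360) = -0.021478
q = r − ln(F/S)/T = 0.0295 + 0.021478 = 0.050978
q = 5.10%

5.10%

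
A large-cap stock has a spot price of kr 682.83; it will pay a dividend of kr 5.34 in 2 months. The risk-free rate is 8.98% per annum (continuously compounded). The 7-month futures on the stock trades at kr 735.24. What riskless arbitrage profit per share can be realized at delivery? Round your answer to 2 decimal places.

kr 21.23 per share

PV(dividends) I = 5.34·e^(−0.0898·2/12) = 5.2607
Fair futures F* = (S − I)·e^(rT) = (682.83 − 5.2607)·e^0.052383 = 677.5693 × 1.053779 = 714.0083
Market kr 735.24 > fair 714.0083: forward overpriced → cash-and-carry (borrow at r, buy the stock and collect the dividends, short the forward).
Profit at T = |F_mkt − F*| = |735.24 − 714.0083| = kr 21.23 per share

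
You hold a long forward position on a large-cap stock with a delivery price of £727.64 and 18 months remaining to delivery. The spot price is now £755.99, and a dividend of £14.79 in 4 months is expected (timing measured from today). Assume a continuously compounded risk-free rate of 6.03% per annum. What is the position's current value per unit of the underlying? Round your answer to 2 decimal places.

PV(remaining dividends) I = 14.79·e^(−0.0603·4/12) = 14.4957
Current forward F = (S − I)·e^(rT) = (755.99 − 14.4957)·e^(0.0603·18/12) = 741.4943 × 1.094667 = 811.6893
Value (long) = (F − K)·e^(−rT) = (811.6893 − 727.64) × 0.913520 = 76.7807
Value = £76.78

£76.78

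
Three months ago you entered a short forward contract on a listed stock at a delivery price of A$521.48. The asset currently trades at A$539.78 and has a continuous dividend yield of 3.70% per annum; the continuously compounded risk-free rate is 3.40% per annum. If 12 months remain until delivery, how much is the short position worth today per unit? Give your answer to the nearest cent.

Current fair forward for the remaining 12 months: F = S·e^((r − q)·T), (r − q) = 0.0340 − 0.0370 = -0.0030
F = 539.78 · e^(-0.0030 × 12/12) = 539.78 × 0.997004 = 538.1628
Value of long forward = (F − K)·e^(−rT) = (538.1628 − 521.48) · e^(−0.0340·12/12)
= 16.6828 × 0.966572 = 16.13
Short position value = −(long value) = -A$16.13

-A$16.13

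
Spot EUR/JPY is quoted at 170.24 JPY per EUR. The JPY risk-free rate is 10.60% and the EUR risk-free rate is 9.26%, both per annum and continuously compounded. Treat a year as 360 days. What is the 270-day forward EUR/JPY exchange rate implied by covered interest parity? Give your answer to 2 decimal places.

171.96

F = S·e^((r_JPY − r_EUR)T) = 170.24 · e^((0.1060 − 0.0926) × 270/360)
= 170.24 · e^0.010050 = 170.24 × 1.010101
F = 171.96 JPY per EUR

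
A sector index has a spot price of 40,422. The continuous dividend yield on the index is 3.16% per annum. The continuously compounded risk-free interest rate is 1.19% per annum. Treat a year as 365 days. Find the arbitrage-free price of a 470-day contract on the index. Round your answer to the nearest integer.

39,410

F = S·e^((r − q)T) = 40422 · e^((0.0119 − 0.0316) × 470/365)
= 40422 · e^-0.025367 = 40422 × 0.974952
F = 39,410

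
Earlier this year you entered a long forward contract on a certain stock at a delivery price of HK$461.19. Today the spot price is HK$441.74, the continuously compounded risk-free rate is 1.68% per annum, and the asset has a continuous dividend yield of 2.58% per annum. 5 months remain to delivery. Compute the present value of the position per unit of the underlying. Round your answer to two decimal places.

-HK$20.96

Current fair forward for the remaining 5 months: F = S·e^((r − q)·T), (r − q) = 0.0168 − 0.0258 = -0.0090
F = 441.74 · e^(-0.0090 × 5/12) = 441.74 × 0.996257 = 440.0866
Value of long forward = (F − K)·e^(−rT) = (440.0866 − 461.19) · e^(−0.0168·5/12)
= -21.1034 × 0.993024 = -20.96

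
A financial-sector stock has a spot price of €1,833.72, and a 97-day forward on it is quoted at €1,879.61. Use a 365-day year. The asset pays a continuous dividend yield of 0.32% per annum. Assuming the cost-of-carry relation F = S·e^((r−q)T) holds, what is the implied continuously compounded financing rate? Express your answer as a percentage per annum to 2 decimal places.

9.62%

From F = S·e^((r−q)T): (r − q) = ln(F/S)/T
ln(1879.61/1833.72) = ln(1.025026) = 0.024718
(r − q) = 0.024718 / (97/365) = 0.093011
r = ln(F/S)/T + q = 0.093011 + 0.0032 = 0.096211
r = 9.62%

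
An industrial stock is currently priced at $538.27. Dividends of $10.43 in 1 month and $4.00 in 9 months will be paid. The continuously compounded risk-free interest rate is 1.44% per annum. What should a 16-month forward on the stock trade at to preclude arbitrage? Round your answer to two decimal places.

PV(dividends) I = 10.43·e^(−0.0144·1/12) + 4.00·e^(−0.0144·9/12)
I = 10.4175 + 3.9570 = 14.3745
F = (S − I)·e^(rT) = (538.27 − 14.3745) · e^(0.0144·16/12)
= 523.8955 · e^0.019200 = 523.8955 × 1.019386 = $534.05

$534.05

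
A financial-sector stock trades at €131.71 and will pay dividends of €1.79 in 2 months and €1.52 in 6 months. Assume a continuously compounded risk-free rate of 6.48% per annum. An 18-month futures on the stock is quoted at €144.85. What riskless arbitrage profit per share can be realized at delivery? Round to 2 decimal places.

PV(dividends) I = 1.79·e^(−0.0648·2/12) + 1.52·e^(−0.0648·6/12) = 3.2423
Fair futures F* = (S − I)·e^(rT) = (131.71 − 3.2423)·e^0.097200 = 128.4677 × 1.102081 = 141.5818
Market €144.85 > fair 141.5818: forward overpriced → cash-and-carry (borrow at r, buy the stock and collect the dividends, short the forward).
Profit at T = |F_mkt − F*| = |144.85 − 141.5818| = €3.27 per share

€3.27 per share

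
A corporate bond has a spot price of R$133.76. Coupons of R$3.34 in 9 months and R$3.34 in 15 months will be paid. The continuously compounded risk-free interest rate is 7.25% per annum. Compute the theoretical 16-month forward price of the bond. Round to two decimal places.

PV(coupons) I = 3.34·e^(−0.0725·9/12) + 3.34·e^(−0.0725·15/12)
I = 3.1632 + 3.0506 = 6.2138
F = (S − I)·e^(rT) = (133.76 − 6.2138) · e^(0.0725·16/12)
= 127.5462 · e^0.096667 = 127.5462 × 1.101494 = R$140.49

R$140.49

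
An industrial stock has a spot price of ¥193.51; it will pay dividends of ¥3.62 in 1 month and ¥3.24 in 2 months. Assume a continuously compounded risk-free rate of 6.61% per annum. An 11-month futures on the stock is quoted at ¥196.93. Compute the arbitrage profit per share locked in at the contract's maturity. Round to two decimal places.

¥1.44 per share

PV(dividends) I = 3.62·e^(−0.0661·1/12) + 3.24·e^(−0.0661·2/12) = 6.8046
Fair futures F* = (S − I)·e^(rT) = (193.51 − 6.8046)·e^0.060592 = 186.7054 × 1.062465 = 198.3680
Market ¥196.93 < fair 198.3680: forward underpriced → reverse cash-and-carry (short the stock, invest proceeds at r, pay the dividends, go long the forward).
Profit at T = |F_mkt − F*| = |196.93 − 198.3680| = ¥1.44 per share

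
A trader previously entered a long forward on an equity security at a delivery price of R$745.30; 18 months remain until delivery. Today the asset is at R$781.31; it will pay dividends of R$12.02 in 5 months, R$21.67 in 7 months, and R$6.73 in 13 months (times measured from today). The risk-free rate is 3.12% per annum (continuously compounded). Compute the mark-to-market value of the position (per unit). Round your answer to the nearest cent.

PV(remaining dividends) I = 12.02·e^(−0.0312·5/12) + 21.67·e^(−0.0312·7/12) + 6.73·e^(−0.0312·13/12) = 39.6503
Current forward F = (S − I)·e^(rT) = (781.31 − 39.6503)·e^(0.0312·18/12) = 741.6597 × 1.047912 = 777.1941
Value (long) = (F − K)·e^(−rT) = (777.1941 − 745.30) × 0.954278 = 30.4358
Value = R$30.44

R$30.44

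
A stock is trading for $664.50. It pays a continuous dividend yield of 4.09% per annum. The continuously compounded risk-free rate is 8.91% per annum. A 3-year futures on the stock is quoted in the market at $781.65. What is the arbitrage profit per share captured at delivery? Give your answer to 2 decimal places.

$13.77 per share

Fair futures: F* = S·e^(carry·T), with carry = (r − q) = 0.0891 − 0.0409 = 0.0482
F* = 664.50 · e^(0.0482 × 3) = 664.50 · e^0.144600 = 664.50 × 1.155577 = $767.8809
Market $781.65 > fair $767.8809: forward overpriced → cash-and-carry (buy spot, short the forward).
At maturity, profit = |F_mkt − F*| = |781.65 − 767.8809| = $13.77 per share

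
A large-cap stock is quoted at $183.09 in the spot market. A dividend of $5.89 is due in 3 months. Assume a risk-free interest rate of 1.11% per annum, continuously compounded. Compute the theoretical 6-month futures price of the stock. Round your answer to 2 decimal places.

$178.20

PV(dividends) I = 5.89·e^(−0.0111·3/12)
I = 5.8737
F = (S − I)·e^(rT) = (183.09 − 5.8737) · e^(0.0111·6/12)
= 177.2163 · e^0.005550 = 177.2163 × 1.005565 = $178.20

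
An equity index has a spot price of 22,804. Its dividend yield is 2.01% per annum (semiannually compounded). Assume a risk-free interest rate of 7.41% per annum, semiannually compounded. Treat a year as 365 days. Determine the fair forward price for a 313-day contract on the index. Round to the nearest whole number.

23,859

F = S · (1+r/2)^(2T) / (1+q/2)^(2T)
= 22804 × 1.064382 / 1.017298 = 22804 × 1.046283
F = 23,859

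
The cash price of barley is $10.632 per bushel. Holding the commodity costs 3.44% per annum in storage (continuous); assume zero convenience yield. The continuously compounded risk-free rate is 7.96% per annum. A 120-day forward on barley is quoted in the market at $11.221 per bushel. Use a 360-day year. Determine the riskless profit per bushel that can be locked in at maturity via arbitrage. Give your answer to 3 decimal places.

$0.177 per bushel

Fair forward: F* = S·e^(carry·T), with carry = (r + u) = 0.0796 + 0.0344 = 0.1140
F* = 10.632 · e^(0.1140 × 120/360) = 10.632 · e^0.038000 = 10.632 × 1.038731 = $11.0438
Market $11.221 > fair $11.0438: forward overpriced → cash-and-carry (buy spot, short the forward).
At maturity, profit = |F_mkt − F*| = |11.221 − 11.0438| = $0.177 per bushel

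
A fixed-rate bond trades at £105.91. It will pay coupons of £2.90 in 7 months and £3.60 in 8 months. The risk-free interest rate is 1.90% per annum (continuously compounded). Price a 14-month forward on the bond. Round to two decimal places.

£101.72

PV(coupons) I = 2.90·e^(−0.0190·7/12) + 3.60·e^(−0.0190·8/12)
I = 2.8680 + 3.5547 = 6.4227
F = (S − I)·e^(rT) = (105.91 − 6.4227) · e^(0.0190·14/12)
= 99.4873 · e^0.022167 = 99.4873 × 1.022415 = £101.72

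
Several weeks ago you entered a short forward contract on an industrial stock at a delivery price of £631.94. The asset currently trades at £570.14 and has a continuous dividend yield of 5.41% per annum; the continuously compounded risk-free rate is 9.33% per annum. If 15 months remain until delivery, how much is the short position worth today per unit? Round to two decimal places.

£29.52

Current fair forward for the remaining 15 months: F = S·e^((r − q)·T), (r − q) = 0.0933 − 0.0541 = 0.0392
F = 570.14 · e^(0.0392 × 15/12) = 570.14 × 1.050220 = 598.7724
Value of long forward = (F − K)·e^(−rT) = (598.7724 − 631.94) · e^(−0.0933·15/12)
= -33.1676 × 0.889919 = -29.52
Short position value = −(long value) = £29.52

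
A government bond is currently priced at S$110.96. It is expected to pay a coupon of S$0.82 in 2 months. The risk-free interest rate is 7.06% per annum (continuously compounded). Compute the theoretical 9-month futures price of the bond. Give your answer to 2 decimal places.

S$116.14

PV(coupons) I = 0.82·e^(−0.0706·2/12)
I = 0.8104
F = (S − I)·e^(rT) = (110.96 − 0.8104) · e^(0.0706·9/12)
= 110.1496 · e^0.052950 = 110.1496 × 1.054377 = S$116.14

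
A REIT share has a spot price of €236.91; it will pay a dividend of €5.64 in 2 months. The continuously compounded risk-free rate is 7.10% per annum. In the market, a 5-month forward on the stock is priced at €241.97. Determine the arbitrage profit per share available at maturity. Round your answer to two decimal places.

€3.69 per share

PV(dividends) I = 5.64·e^(−0.0710·2/12) = 5.5737
Fair forward F* = (S − I)·e^(rT) = (236.91 − 5.5737)·e^0.029583 = 231.3363 × 1.030025 = 238.2822
Market €241.97 > fair 238.2822: forward overpriced → cash-and-carry (borrow at r, buy the stock and collect the dividends, short the forward).
Profit at T = |F_mkt − F*| = |241.97 − 238.2822| = €3.69 per share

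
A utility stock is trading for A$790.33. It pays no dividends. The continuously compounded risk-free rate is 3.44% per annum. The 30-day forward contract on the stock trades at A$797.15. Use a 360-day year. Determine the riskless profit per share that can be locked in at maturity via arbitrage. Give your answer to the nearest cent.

A$4.55 per share

Fair forward: F* = S·e^(carry·T), with carry = r = 0.0344
F* = 790.33 · e^(0.0344 × 30/360) = 790.33 · e^0.002867 = 790.33 × 1.002871 = A$792.5990
Market A$797.15 > fair A$792.5990: forward overpriced → cash-and-carry (buy spot, short the forward).
At maturity, profit = |F_mkt − F*| = |797.15 − 792.5990| = A$4.55 per share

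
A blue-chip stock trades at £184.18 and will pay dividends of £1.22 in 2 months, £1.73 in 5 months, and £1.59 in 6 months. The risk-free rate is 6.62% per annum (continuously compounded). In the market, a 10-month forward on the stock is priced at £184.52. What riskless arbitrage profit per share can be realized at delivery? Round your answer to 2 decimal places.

PV(dividends) I = 1.22·e^(−0.0662·2/12) + 1.73·e^(−0.0662·5/12) + 1.59·e^(−0.0662·6/12) = 4.4278
Fair forward F* = (S − I)·e^(rT) = (184.18 − 4.4278)·e^0.055167 = 179.7522 × 1.056717 = 189.9472
Market £184.52 < fair 189.9472: forward underpriced → reverse cash-and-carry (short the stock, invest proceeds at r, pay the dividends, go long the forward).
Profit at T = |F_mkt − F*| = |184.52 − 189.9472| = £5.43 per share

£5.43 per share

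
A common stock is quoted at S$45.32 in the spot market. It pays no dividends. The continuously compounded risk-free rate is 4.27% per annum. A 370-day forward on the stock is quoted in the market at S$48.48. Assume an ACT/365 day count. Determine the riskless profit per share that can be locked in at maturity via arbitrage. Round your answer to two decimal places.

S$1.16 per share

Fair forward: F* = S·e^(carry·T), with carry = r = 0.0427
F* = 45.32 · e^(0.0427 × 370/365) = 45.32 · e^0.043285 = 45.32 × 1.044235 = S$47.3247
Market S$48.48 > fair S$47.3247: forward overpriced → cash-and-carry (buy spot, short the forward).
At maturity, profit = |F_mkt − F*| = |48.48 − 47.3247| = S$1.16 per share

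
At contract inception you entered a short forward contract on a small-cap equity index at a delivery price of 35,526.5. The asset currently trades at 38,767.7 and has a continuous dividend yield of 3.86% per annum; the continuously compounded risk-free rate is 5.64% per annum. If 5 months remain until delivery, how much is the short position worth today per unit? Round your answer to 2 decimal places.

Current fair forward for the remaining 5 months: F = S·e^((r − q)·T), (r − q) = 0.0564 − 0.0386 = 0.0178
F = 38767.7 · e^(0.0178 × 5/12) = 38767.7 × 1.00744424 = 39056.2961
Value of long forward = (F − K)·e^(−rT) = (39056.2961 − 35526.5) · e^(−0.0564·5/12)
= 3529.7961 × 0.97677397 = 3447.81
Short position value = −(long value) = -3447.81

-3447.81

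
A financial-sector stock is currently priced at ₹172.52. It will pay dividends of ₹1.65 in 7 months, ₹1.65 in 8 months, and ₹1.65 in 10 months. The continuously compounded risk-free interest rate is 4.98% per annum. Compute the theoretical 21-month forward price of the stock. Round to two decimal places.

₹183.01

PV(dividends) I = 1.65·e^(−0.0498·7/12) + 1.65·e^(−0.0498·8/12) + 1.65·e^(−0.0498·10/12)
I = 1.6028 + 1.5961 + 1.5829 = 4.7818
F = (S − I)·e^(rT) = (172.52 − 4.7818) · e^(0.0498·21/12)
= 167.7382 · e^0.087150 = 167.7382 × 1.091060 = ₹183.01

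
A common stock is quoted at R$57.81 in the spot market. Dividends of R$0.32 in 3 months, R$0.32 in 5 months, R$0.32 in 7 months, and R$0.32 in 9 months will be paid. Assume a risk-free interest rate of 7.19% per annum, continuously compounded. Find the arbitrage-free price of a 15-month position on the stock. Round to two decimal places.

PV(dividends) I = 0.32·e^(−0.0719·3/12) + 0.32·e^(−0.0719·5/12) + 0.32·e^(−0.0719·7/12) + 0.32·e^(−0.0719·9/12)
I = 0.3143 + 0.3106 + 0.3069 + 0.3032 = 1.2350
F = (S − I)·e^(rT) = (57.81 − 1.2350) · e^(0.0719·15/12)
= 56.5750 · e^0.089875 = 56.5750 × 1.094038 = R$61.90

R$61.90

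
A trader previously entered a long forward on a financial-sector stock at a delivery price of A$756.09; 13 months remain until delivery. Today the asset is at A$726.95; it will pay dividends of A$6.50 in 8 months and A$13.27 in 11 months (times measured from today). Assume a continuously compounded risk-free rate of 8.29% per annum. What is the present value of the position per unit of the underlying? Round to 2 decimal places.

PV(remaining dividends) I = 6.50·e^(−0.0829·8/12) + 13.27·e^(−0.0829·11/12) = 18.4495
Current forward F = (S − I)·e^(rT) = (726.95 − 18.4495)·e^(0.0829·13/12) = 708.5005 × 1.093965 = 775.0747
Value (long) = (F − K)·e^(−rT) = (775.0747 − 756.09) × 0.914106 = 17.3540
Value = A$17.35

A$17.35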